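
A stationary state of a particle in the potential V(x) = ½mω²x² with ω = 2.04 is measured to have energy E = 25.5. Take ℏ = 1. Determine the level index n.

n = 12

E_n = ℏω(n + ½) ⇒ n = E/(ℏω) − ½ = 25.5/2.04 − 0.5 = 12.000 → n = 12.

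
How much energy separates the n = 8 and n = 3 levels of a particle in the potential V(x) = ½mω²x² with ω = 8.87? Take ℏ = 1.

ΔE = 44.4

E_n = ℏω(n + ½), so ΔE = (8 − 3) ℏω = 5 × 8.87 = 44.35.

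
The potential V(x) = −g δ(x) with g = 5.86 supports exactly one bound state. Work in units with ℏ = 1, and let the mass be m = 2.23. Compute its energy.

E = -38.3

The bound state is ψ(x) = √κ e^{−κ|x|}. The derivative jump ψ'(0⁺) − ψ'(0⁻) = −(2mg/ℏ²)ψ(0) fixes κ = mg/ℏ² = 13.07.
Then E = −ℏ²κ²/(2m) = −mg²/(2ℏ²) = -38.29.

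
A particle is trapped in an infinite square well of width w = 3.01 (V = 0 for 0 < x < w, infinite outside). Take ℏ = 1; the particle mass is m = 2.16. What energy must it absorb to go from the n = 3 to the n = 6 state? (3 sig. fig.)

E_n = n²π²ℏ²/(2mw²), so ΔE = (6² − 3²) π²ℏ²/(2mw²).
ΔE = 27 × π² / (2 × 2.16 × 3.01²) = 6.808.

ΔE = 6.81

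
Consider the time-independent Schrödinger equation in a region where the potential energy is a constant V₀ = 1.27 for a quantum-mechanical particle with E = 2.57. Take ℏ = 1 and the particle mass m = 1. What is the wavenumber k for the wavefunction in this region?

With E > V₀ the solution is oscillatory, ψ ∝ e^{±ikx} with k = √(2m(E − V₀))/ℏ.
k = √(2 × 1 × 1.3) = 1.612.

k = 1.61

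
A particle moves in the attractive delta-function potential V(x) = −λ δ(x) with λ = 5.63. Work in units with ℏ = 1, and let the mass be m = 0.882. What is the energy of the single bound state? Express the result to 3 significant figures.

E = -14.0

The bound state is ψ(x) = √κ e^{−κ|x|}. The derivative jump ψ'(0⁺) − ψ'(0⁻) = −(2mλ/ℏ²)ψ(0) fixes κ = mλ/ℏ² = 4.966.
Then E = −ℏ²κ²/(2m) = −mλ²/(2ℏ²) = -13.98.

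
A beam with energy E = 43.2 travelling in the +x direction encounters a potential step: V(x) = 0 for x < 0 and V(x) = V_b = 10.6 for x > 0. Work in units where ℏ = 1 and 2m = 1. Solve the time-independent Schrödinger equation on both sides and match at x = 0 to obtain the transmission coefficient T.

T = 0.995

On each side the TISE gives plane waves with k = √(2m(E − V))/ℏ: k₁ = √(2·½·43.2) = 6.573, k₂ = √(2·½·32.6) = 5.710.
Matching ψ and ψ′ at x = 0 gives r = (k₁ − k₂)/(k₁ + k₂), so R = r² = 0.004937 and T = 1 − R = 0.9951.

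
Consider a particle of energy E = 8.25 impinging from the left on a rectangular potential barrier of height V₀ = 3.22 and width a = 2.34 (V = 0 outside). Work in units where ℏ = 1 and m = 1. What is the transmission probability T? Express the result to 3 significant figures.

Above the barrier the interior wavenumber is k₂ = √(2m(E − V₀))/ℏ = 3.172, giving phase k₂a = 7.422.
T = [1 + V₀² sin²(k₂a) / (4E(E − V₀))]⁻¹ = 1/1.052 = 0.951.

T = 0.951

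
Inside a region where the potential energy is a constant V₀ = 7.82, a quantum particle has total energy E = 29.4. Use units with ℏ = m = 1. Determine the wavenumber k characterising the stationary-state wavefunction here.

With E > V₀ the solution is oscillatory, ψ ∝ e^{±ikx} with k = √(2m(E − V₀))/ℏ.
k = √(2 × 1 × 21.58) = 6.570.

k = 6.57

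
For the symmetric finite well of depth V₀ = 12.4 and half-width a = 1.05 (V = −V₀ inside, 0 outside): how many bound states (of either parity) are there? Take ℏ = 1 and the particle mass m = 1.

N = 4

Define the well-strength parameter z₀ = (a/ℏ)√(2mV₀) = 1.05 × √(2·1·12.4) = 5.229.
A new bound state (alternating even/odd) appears each time z₀ passes a multiple of π/2, so N = ⌊2z₀/π⌋ + 1 = ⌊3.329⌋ + 1 = 4.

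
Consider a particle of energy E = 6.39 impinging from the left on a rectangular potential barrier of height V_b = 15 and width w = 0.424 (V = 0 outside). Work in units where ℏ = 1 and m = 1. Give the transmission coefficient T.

Since E < V_b the interior solution is evanescent with decay constant κ = √(2m(V_b − E))/ℏ = 4.150.
κw = 1.759, sinh(κw) = 2.819.
Matching ψ, ψ′ at both faces gives T = [1 + V_b² sinh²(κw) / (4E(V_b − E))]⁻¹ = 1/9.123 = 0.110.

T = 0.110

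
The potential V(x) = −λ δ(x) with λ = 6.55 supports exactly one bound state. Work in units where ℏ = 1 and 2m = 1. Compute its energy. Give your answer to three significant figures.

E = -10.7

The bound state is ψ(x) = √κ e^{−κ|x|}. The derivative jump ψ'(0⁺) − ψ'(0⁻) = −(2mλ/ℏ²)ψ(0) fixes κ = mλ/ℏ² = 3.275.
Then E = −ℏ²κ²/(2m) = −mλ²/(2ℏ²) = -10.73.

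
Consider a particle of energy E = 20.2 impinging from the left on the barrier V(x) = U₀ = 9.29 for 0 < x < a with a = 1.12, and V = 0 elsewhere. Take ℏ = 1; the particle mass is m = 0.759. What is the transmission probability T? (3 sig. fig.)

T = 0.913

Above the barrier the interior wavenumber is k₂ = √(2m(E − U₀))/ℏ = 4.070, giving phase k₂a = 4.558.
Matching at both interfaces gives T⁻¹ = 1 + U₀² sin²(k₂a) / [4E(E − U₀)] = 1.096, hence T = 0.913.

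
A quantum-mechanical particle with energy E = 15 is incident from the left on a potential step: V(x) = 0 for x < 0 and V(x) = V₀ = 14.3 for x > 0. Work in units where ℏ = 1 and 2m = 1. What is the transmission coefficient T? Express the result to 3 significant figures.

T = 0.584

The wavenumbers are k₁ = √(2mE)/ℏ = 3.873 on the left and k₂ = √(2m(E − V₀))/ℏ = 0.8367 on the right.
Matching ψ and ψ′ at x = 0 gives r = (k₁ − k₂)/(k₁ + k₂), so R = r² = 0.4156 and T = 1 − R = 0.5844.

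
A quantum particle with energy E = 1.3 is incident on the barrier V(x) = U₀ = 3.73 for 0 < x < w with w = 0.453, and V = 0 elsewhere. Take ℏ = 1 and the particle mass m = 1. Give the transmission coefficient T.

T = 0.398

E < U₀: inside the barrier ψ ∝ e^{±κx} with κ = √(2m(U₀ − E))/ℏ = 2.205.
κw = 0.9987, sinh(κw) = 1.173.
The exact tunnelling result is T⁻¹ = 1 + U₀² sinh²(κw) / [4E(U₀ − E)] = 2.515, so T = 0.398.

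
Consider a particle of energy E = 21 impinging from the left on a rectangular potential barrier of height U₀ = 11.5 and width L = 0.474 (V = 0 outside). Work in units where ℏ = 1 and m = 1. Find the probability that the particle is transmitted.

T = 0.886

E > U₀: inside the barrier k₂ = √(2m(E − U₀))/ℏ = 4.359, k₂L = 2.066.
T = [1 + U₀² sin²(k₂L) / (4E(E − U₀))]⁻¹ = 1/1.128 = 0.886.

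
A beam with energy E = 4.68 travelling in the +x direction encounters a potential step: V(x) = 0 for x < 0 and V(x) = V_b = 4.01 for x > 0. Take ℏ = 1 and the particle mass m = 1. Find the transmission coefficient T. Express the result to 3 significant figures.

T = 0.797

The wavenumbers are k₁ = √(2mE)/ℏ = 3.059 on the left and k₂ = √(2m(E − V_b))/ℏ = 1.158 on the right.
Continuity of ψ and ψ′ at the step yields the reflection amplitude r = (k₁ − k₂)/(k₁ + k₂) = 0.4510; thus R = |r|² = 0.2034, T = 0.7966.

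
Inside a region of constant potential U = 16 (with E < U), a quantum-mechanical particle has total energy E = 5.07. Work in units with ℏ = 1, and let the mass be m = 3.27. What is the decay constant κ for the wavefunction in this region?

Since E < U the TISE in this region is ψ'' = κ²ψ with κ = √(2m(U − E))/ℏ.
κ = √(2 × 3.27 × 10.93) = 8.455.

κ = 8.45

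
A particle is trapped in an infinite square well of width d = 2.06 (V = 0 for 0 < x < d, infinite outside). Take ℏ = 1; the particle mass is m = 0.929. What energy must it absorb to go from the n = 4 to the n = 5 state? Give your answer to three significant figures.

E_n = n²π²ℏ²/(2md²), so ΔE = (5² − 4²) π²ℏ²/(2md²).
ΔE = 9 × π² / (2 × 0.929 × 2.06²) = 11.27.

ΔE = 11.3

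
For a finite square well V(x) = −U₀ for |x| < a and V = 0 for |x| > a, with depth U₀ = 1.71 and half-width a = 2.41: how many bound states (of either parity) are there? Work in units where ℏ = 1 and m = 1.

N = 3

The dimensionless depth is z₀ = a√(2mU₀)/ℏ = 2.41 × √(3.420) = 4.457.
The even/odd transcendental equations gain one root per π/2 in z₀, giving N = 1 + ⌊2z₀/π⌋ = 1 + ⌊2.837⌋ = 3.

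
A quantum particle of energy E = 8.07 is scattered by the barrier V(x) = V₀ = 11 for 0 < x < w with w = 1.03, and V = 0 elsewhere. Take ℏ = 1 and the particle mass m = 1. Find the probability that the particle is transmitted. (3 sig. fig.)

T = 0.0212

E < V₀: inside the barrier ψ ∝ e^{±κx} with κ = √(2m(V₀ − E))/ℏ = 2.421.
κw = 2.493, sinh(κw) = 6.010.
Matching ψ, ψ′ at both faces gives T = [1 + V₀² sinh²(κw) / (4E(V₀ − E))]⁻¹ = 1/47.20 = 0.0212.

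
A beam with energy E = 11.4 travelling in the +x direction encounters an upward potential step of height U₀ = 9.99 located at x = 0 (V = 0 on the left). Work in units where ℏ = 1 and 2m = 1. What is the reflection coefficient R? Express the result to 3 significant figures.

On each side the TISE gives plane waves with k = √(2m(E − V))/ℏ: k₁ = √(2·½·11.4) = 3.376, k₂ = √(2·½·1.41) = 1.187.
Continuity of ψ and ψ′ at the step yields the reflection amplitude r = (k₁ − k₂)/(k₁ + k₂) = 0.4796; thus R = |r|² = 0.2300, T = 0.7700.

R = 0.230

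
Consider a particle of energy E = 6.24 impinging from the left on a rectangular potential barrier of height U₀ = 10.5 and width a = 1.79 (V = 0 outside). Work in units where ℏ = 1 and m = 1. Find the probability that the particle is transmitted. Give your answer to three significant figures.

T = 0.000112

Since E < U₀ the interior solution is evanescent with decay constant κ = √(2m(U₀ − E))/ℏ = 2.919.
κa = 5.225, sinh(κa) = 92.91.
The exact tunnelling result is T⁻¹ = 1 + U₀² sinh²(κa) / [4E(U₀ − E)] = 8952, so T = 0.000112.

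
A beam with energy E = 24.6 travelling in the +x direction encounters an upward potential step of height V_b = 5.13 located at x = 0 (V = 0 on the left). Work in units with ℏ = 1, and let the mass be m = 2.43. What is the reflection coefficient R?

The wavenumbers are k₁ = √(2mE)/ℏ = 10.93 on the left and k₂ = √(2m(E − V_b))/ℏ = 9.727 on the right.
Continuity of ψ and ψ′ at the step yields the reflection amplitude r = (k₁ − k₂)/(k₁ + k₂) = 0.05840; thus R = |r|² = 0.003411, T = 0.9966.

R = 0.00341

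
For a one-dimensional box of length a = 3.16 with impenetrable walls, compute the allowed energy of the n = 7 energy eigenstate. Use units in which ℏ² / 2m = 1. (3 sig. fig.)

The infinite-well eigenfunctions ψ_n = √(2/a) sin(nπx/a) vanish at both walls, giving E_n = n²π²ℏ²/(2ma²).
E_7 = 7² × π² / (2 × 0.5 × 3.16²) = 48.43.

E = 48.4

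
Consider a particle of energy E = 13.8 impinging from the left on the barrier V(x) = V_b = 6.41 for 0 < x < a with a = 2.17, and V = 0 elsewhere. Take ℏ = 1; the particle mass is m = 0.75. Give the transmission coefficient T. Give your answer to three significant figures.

T = 0.938

E > V_b: inside the barrier k₂ = √(2m(E − V_b))/ℏ = 3.329, k₂a = 7.225.
Matching at both interfaces gives T⁻¹ = 1 + V_b² sin²(k₂a) / [4E(E − V_b)] = 1.066, hence T = 0.938.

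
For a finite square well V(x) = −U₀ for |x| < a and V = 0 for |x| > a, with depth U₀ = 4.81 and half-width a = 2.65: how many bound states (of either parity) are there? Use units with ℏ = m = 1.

Define the well-strength parameter z₀ = (a/ℏ)√(2mU₀) = 2.65 × √(2·1·4.81) = 8.219.
The even/odd transcendental equations gain one root per π/2 in z₀, giving N = 1 + ⌊2z₀/π⌋ = 1 + ⌊5.233⌋ = 6.

N = 6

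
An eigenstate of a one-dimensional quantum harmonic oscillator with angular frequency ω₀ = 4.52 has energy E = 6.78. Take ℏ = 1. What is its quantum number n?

E_n = ℏω₀(n + ½) ⇒ n = E/(ℏω₀) − ½ = 6.78/4.52 − 0.5 = 1.000 → n = 1.

n = 1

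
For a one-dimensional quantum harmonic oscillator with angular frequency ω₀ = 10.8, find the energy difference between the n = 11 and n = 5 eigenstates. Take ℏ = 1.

ΔE = 64.8

E_n = ℏω₀(n + ½), so ΔE = (11 − 5) ℏω₀ = 6 × 10.8 = 64.80.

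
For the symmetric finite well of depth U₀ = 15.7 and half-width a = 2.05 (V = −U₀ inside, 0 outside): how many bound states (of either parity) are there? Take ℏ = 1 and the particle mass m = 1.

N = 8

Define the well-strength parameter z₀ = (a/ℏ)√(2mU₀) = 2.05 × √(2·1·15.7) = 11.49.
The even/odd transcendental equations gain one root per π/2 in z₀, giving N = 1 + ⌊2z₀/π⌋ = 1 + ⌊7.313⌋ = 8.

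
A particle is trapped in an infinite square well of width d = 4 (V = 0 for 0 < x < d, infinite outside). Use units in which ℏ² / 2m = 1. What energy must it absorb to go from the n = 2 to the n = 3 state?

E_n = n²π²ℏ²/(2md²), so ΔE = (3² − 2²) π²ℏ²/(2md²).
ΔE = 5 × π² / (2 × 0.5 × 4²) = 3.084.

ΔE = 3.08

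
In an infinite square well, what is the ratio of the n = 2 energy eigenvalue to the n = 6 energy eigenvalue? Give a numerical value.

Since E_n ∝ n², the ratio is (2/6)² = 0.111111.

0.111111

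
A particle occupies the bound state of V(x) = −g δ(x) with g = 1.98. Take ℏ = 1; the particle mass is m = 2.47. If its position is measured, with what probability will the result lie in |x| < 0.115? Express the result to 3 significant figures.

P = 0.675

The normalised bound state is ψ = √κ e^{−κ|x|} with κ = mg/ℏ² = 4.891.
P(|x| < d) = ∫_{−d}^{d} κ e^{−2κ|x|} dx = 1 − e^{−2κd} = 1 − e^{−1.125} = 0.6753.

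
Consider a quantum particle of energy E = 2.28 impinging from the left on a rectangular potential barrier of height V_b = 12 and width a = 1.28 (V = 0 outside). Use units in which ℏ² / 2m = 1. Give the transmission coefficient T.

T = 0.000842

Since E < V_b the interior solution is evanescent with decay constant κ = √(2m(V_b − E))/ℏ = 3.118.
κa = 3.991, sinh(κa) = 27.04.
The exact tunnelling result is T⁻¹ = 1 + V_b² sinh²(κa) / [4E(V_b − E)] = 1188, so T = 0.000842.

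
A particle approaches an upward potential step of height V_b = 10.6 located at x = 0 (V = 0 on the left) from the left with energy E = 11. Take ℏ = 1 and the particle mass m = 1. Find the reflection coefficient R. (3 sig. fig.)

R = 0.462

On each side the TISE gives plane waves with k = √(2m(E − V))/ℏ: k₁ = √(2·1·11) = 4.690, k₂ = √(2·1·0.4) = 0.8944.
Continuity of ψ and ψ′ at the step yields the reflection amplitude r = (k₁ − k₂)/(k₁ + k₂) = 0.6797; thus R = |r|² = 0.4620, T = 0.5380.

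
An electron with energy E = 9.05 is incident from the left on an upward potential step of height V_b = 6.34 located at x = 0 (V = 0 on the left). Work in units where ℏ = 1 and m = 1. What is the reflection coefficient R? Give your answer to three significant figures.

R = 0.0856

On each side the TISE gives plane waves with k = √(2m(E − V))/ℏ: k₁ = √(2·1·9.05) = 4.254, k₂ = √(2·1·2.71) = 2.328.
Matching ψ and ψ′ at x = 0 gives r = (k₁ − k₂)/(k₁ + k₂), so R = r² = 0.08564 and T = 1 − R = 0.9144.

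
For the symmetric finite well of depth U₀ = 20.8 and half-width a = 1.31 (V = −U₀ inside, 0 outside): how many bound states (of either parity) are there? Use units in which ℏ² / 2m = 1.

Define the well-strength parameter z₀ = (a/ℏ)√(2mU₀) = 1.31 × √(2·0.5·20.8) = 5.975.
The even/odd transcendental equations gain one root per π/2 in z₀, giving N = 1 + ⌊2z₀/π⌋ = 1 + ⌊3.803⌋ = 4.

N = 4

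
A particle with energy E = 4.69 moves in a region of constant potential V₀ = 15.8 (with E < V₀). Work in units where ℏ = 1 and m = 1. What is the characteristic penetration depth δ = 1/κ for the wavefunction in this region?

Since E < V₀ the TISE in this region is ψ'' = κ²ψ with κ = √(2m(V₀ − E))/ℏ.
κ = √(2 × 1 × 11.11) = 4.714. The penetration depth is δ = 1/κ = 0.212.

δ = 0.212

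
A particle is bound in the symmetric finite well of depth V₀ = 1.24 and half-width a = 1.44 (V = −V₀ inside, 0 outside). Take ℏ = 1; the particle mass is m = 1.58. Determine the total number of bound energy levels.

Define the well-strength parameter z₀ = (a/ℏ)√(2mV₀) = 1.44 × √(2·1.58·1.24) = 2.850.
The even/odd transcendental equations gain one root per π/2 in z₀, giving N = 1 + ⌊2z₀/π⌋ = 1 + ⌊1.815⌋ = 2.

N = 2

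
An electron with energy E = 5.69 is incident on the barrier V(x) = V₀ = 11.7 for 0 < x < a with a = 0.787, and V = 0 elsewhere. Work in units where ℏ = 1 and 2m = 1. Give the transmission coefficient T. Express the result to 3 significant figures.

E < V₀: inside the barrier ψ ∝ e^{±κx} with κ = √(2m(V₀ − E))/ℏ = 2.452.
κa = 1.929, sinh(κa) = 3.370.
The exact tunnelling result is T⁻¹ = 1 + V₀² sinh²(κa) / [4E(V₀ − E)] = 12.36, so T = 0.0809.

T = 0.0809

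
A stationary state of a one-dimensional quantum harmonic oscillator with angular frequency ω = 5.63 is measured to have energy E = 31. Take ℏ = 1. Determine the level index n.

n = 5

Invert E_n = (n + ½)ℏω: n = E/ℏω − ½ = 5.006, so n = 5.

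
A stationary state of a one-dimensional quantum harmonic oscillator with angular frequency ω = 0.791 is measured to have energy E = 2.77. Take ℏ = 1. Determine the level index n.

n = 3

Invert E_n = (n + ½)ℏω: n = E/ℏω − ½ = 3.002, so n = 3.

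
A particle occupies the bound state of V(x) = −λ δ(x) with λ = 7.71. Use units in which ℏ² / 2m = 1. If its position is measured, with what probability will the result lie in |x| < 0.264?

The normalised bound state is ψ = √κ e^{−κ|x|} with κ = mλ/ℏ² = 3.855.
P(|x| < d) = ∫_{−d}^{d} κ e^{−2κ|x|} dx = 1 − e^{−2κd} = 1 − e^{−2.035} = 0.8694.

P = 0.869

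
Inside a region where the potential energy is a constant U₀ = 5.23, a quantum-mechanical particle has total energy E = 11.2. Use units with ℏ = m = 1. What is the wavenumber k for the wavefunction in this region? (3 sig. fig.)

k = 3.46

With E > U₀ the solution is oscillatory, ψ ∝ e^{±ikx} with k = √(2m(E − U₀))/ℏ.
k = √(2 × 1 × 5.97) = 3.455.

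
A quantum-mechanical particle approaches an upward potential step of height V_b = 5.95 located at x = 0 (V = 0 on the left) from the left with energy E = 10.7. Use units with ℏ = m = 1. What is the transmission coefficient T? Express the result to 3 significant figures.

T = 0.960

On each side the TISE gives plane waves with k = √(2m(E − V))/ℏ: k₁ = √(2·1·10.7) = 4.626, k₂ = √(2·1·4.75) = 3.082.
Matching ψ and ψ′ at x = 0 gives r = (k₁ − k₂)/(k₁ + k₂), so R = r² = 0.04011 and T = 1 − R = 0.9599.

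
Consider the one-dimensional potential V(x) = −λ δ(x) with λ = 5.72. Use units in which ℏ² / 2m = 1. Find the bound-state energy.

E = -8.18

For x ≠ 0 the bound state is ψ ∝ e^{−κ|x|}; integrating the TISE across the delta gives the cusp condition 2κ = 2mλ/ℏ², so κ = 2.860.
Then E = −ℏ²κ²/(2m) = −mλ²/(2ℏ²) = -8.180.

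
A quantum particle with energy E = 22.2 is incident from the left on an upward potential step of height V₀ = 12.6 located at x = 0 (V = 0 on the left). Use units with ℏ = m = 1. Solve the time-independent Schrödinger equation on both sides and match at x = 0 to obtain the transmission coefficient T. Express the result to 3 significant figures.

T = 0.957

The wavenumbers are k₁ = √(2mE)/ℏ = 6.663 on the left and k₂ = √(2m(E − V₀))/ℏ = 4.382 on the right.
Continuity of ψ and ψ′ at the step yields the reflection amplitude r = (k₁ − k₂)/(k₁ + k₂) = 0.2066; thus R = |r|² = 0.04267, T = 0.9573.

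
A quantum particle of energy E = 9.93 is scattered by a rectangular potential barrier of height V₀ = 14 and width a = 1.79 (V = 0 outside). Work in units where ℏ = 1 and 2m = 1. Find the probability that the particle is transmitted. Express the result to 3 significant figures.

T = 0.00241

E < V₀: inside the barrier ψ ∝ e^{±κx} with κ = √(2m(V₀ − E))/ℏ = 2.017.
κa = 3.611, sinh(κa) = 18.49.
The exact tunnelling result is T⁻¹ = 1 + V₀² sinh²(κa) / [4E(V₀ − E)] = 415.6, so T = 0.00241.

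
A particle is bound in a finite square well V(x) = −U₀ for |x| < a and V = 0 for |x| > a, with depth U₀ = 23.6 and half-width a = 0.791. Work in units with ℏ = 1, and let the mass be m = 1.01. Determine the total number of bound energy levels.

N = 4

Define the well-strength parameter z₀ = (a/ℏ)√(2mU₀) = 0.791 × √(2·1.01·23.6) = 5.461.
A new bound state (alternating even/odd) appears each time z₀ passes a multiple of π/2, so N = ⌊2z₀/π⌋ + 1 = ⌊3.477⌋ + 1 = 4.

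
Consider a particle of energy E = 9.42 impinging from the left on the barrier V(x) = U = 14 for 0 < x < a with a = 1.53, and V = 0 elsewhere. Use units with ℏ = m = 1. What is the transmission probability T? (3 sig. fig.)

T = 0.000335

Since E < U the interior solution is evanescent with decay constant κ = √(2m(U − E))/ℏ = 3.027.
κa = 4.631, sinh(κa) = 51.28.
The exact tunnelling result is T⁻¹ = 1 + U² sinh²(κa) / [4E(U − E)] = 2988, so T = 0.000335.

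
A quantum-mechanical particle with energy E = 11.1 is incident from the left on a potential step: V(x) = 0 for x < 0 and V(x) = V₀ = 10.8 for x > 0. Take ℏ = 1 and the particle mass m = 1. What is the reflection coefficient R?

On each side the TISE gives plane waves with k = √(2m(E − V))/ℏ: k₁ = √(2·1·11.1) = 4.712, k₂ = √(2·1·0.3) = 0.7746.
Continuity of ψ and ψ′ at the step yields the reflection amplitude r = (k₁ − k₂)/(k₁ + k₂) = 0.7176; thus R = |r|² = 0.5150, T = 0.4850.

R = 0.515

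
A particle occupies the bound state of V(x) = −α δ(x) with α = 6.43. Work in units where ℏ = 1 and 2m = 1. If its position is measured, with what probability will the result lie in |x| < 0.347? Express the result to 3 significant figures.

The normalised bound state is ψ = √κ e^{−κ|x|} with κ = mα/ℏ² = 3.215.
P(|x| < d) = ∫_{−d}^{d} κ e^{−2κ|x|} dx = 1 − e^{−2κd} = 1 − e^{−2.231} = 0.8926.

P = 0.893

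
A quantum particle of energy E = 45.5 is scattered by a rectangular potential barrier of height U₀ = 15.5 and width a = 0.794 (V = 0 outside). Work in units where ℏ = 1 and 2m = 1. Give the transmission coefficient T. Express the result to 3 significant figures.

T = 0.963

Above the barrier the interior wavenumber is k₂ = √(2m(E − U₀))/ℏ = 5.477, giving phase k₂a = 4.349.
T = [1 + U₀² sin²(k₂a) / (4E(E − U₀))]⁻¹ = 1/1.038 = 0.963.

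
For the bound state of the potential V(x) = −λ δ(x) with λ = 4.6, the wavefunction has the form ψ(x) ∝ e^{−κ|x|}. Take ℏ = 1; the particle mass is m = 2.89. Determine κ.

κ = 13.3

Integrate −(ℏ²/2m)ψ'' − λδ(x)ψ = Eψ from −ε to +ε: the ψ'' term gives ψ'(0⁺) − ψ'(0⁻) and the δ term gives −(2mλ/ℏ²)ψ(0).
With ψ ∝ e^{−κ|x|} this yields −2κ = −2mλ/ℏ², so κ = mλ/ℏ² = 13.29.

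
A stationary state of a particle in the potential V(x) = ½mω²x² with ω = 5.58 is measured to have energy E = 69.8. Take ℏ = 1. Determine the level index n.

n = 12

E_n = ℏω(n + ½) ⇒ n = E/(ℏω) − ½ = 69.8/5.58 − 0.5 = 12.009 → n = 12.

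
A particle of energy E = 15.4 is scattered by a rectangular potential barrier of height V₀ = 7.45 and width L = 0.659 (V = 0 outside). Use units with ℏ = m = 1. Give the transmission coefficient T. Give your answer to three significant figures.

E > V₀: inside the barrier k₂ = √(2m(E − V₀))/ℏ = 3.987, k₂L = 2.628.
T = [1 + V₀² sin²(k₂L) / (4E(E − V₀))]⁻¹ = 1/1.027 = 0.973.

T = 0.973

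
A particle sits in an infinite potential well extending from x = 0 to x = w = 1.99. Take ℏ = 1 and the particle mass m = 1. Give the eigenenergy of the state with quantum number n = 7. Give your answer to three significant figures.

E = 61.1

Requiring ψ(0) = ψ(w) = 0 quantises k = nπ/w, hence E_n = ℏ²k²/2m = n²π²ℏ²/(2mw²).
E_7 = 7² × π² / (2 × 1 × 1.99²) = 61.06.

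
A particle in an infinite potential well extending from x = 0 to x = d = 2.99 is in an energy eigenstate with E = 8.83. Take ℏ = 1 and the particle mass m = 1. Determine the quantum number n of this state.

n = 4

For an infinite well E_n = n²π²ℏ²/(2md²), so n = (d/πℏ)√(2mE).
n = (2.99/π) × √(2 × 1 × 8.83) = 4.000 → n = 4.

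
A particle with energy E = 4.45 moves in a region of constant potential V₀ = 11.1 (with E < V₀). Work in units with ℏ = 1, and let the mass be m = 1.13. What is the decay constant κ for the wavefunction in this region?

κ = 3.88

Since E < V₀ the TISE in this region is ψ'' = κ²ψ with κ = √(2m(V₀ − E))/ℏ.
κ = √(2 × 1.13 × 6.65) = 3.877.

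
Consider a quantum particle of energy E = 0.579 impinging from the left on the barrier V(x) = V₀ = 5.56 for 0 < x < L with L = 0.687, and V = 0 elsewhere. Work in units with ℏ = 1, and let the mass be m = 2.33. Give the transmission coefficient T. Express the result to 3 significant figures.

T = 0.00199

E < V₀: inside the barrier ψ ∝ e^{±κx} with κ = √(2m(V₀ − E))/ℏ = 4.818.
κL = 3.310, sinh(κL) = 13.67.
Matching ψ, ψ′ at both faces gives T = [1 + V₀² sinh²(κL) / (4E(V₀ − E))]⁻¹ = 1/501.9 = 0.00199.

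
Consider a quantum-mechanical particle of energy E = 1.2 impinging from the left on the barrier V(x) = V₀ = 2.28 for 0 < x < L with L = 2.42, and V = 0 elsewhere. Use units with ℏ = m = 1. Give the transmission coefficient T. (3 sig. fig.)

E < V₀: inside the barrier ψ ∝ e^{±κx} with κ = √(2m(V₀ − E))/ℏ = 1.470.
κL = 3.557, sinh(κL) = 17.51.
The exact tunnelling result is T⁻¹ = 1 + V₀² sinh²(κL) / [4E(V₀ − E)] = 308.4, so T = 0.00324.

T = 0.00324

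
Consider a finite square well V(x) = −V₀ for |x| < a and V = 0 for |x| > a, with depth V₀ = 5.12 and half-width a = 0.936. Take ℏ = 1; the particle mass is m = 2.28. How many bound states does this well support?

Define the well-strength parameter z₀ = (a/ℏ)√(2mV₀) = 0.936 × √(2·2.28·5.12) = 4.523.
The even/odd transcendental equations gain one root per π/2 in z₀, giving N = 1 + ⌊2z₀/π⌋ = 1 + ⌊2.879⌋ = 3.

N = 3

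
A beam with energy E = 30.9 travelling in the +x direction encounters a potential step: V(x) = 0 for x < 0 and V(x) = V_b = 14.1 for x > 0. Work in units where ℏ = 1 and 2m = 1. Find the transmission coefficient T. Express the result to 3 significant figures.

On each side the TISE gives plane waves with k = √(2m(E − V))/ℏ: k₁ = √(2·½·30.9) = 5.559, k₂ = √(2·½·16.8) = 4.099.
Matching ψ and ψ′ at x = 0 gives r = (k₁ − k₂)/(k₁ + k₂), so R = r² = 0.02285 and T = 1 − R = 0.9771.

T = 0.977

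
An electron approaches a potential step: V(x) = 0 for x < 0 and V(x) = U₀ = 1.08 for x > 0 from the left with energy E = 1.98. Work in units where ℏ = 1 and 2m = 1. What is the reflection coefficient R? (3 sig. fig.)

R = 0.0379

On each side the TISE gives plane waves with k = √(2m(E − V))/ℏ: k₁ = √(2·½·1.98) = 1.407, k₂ = √(2·½·0.9) = 0.9487.
Continuity of ψ and ψ′ at the step yields the reflection amplitude r = (k₁ − k₂)/(k₁ + k₂) = 0.1946; thus R = |r|² = 0.03787, T = 0.9621.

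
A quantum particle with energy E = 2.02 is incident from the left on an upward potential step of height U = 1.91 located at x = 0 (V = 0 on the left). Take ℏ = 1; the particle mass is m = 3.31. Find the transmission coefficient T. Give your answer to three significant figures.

The wavenumbers are k₁ = √(2mE)/ℏ = 3.657 on the left and k₂ = √(2m(E − U))/ℏ = 0.8533 on the right.
Matching ψ and ψ′ at x = 0 gives r = (k₁ − k₂)/(k₁ + k₂), so R = r² = 0.3864 and T = 1 − R = 0.6136.

T = 0.614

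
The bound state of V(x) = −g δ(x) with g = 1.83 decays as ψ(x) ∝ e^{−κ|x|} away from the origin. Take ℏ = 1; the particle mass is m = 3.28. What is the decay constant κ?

Integrate −(ℏ²/2m)ψ'' − gδ(x)ψ = Eψ from −ε to +ε: the ψ'' term gives ψ'(0⁺) − ψ'(0⁻) and the δ term gives −(2mg/ℏ²)ψ(0).
With ψ ∝ e^{−κ|x|} this yields −2κ = −2mg/ℏ², so κ = mg/ℏ² = 6.002.

κ = 6.00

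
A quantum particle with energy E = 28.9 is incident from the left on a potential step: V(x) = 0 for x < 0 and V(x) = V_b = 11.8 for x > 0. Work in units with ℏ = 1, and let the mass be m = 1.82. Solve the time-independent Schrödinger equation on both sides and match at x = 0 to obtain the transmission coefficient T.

T = 0.983

The wavenumbers are k₁ = √(2mE)/ℏ = 10.26 on the left and k₂ = √(2m(E − V_b))/ℏ = 7.889 on the right.
Matching ψ and ψ′ at x = 0 gives r = (k₁ − k₂)/(k₁ + k₂), so R = r² = 0.01702 and T = 1 − R = 0.9830.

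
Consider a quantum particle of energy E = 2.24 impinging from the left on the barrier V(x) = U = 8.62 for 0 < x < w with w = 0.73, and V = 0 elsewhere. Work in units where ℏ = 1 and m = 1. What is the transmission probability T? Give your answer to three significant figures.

T = 0.0166

Since E < U the interior solution is evanescent with decay constant κ = √(2m(U − E))/ℏ = 3.572.
κw = 2.608, sinh(κw) = 6.747.
The exact tunnelling result is T⁻¹ = 1 + U² sinh²(κw) / [4E(U − E)] = 60.16, so T = 0.0166.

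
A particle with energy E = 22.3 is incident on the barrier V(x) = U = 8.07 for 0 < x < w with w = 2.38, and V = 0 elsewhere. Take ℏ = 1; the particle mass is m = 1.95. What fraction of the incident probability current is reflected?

Above the barrier the interior wavenumber is k₂ = √(2m(E − U))/ℏ = 7.450, giving phase k₂w = 17.73.
Matching at both interfaces gives T⁻¹ = 1 + U² sin²(k₂w) / [4E(E − U)] = 1.042, hence T = 0.960.
R = 1 − T = 0.0399.

R = 0.0399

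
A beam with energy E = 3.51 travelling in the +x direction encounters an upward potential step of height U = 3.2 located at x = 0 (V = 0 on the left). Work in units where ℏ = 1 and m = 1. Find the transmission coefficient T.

T = 0.706

The wavenumbers are k₁ = √(2mE)/ℏ = 2.650 on the left and k₂ = √(2m(E − U))/ℏ = 0.7874 on the right.
Continuity of ψ and ψ′ at the step yields the reflection amplitude r = (k₁ − k₂)/(k₁ + k₂) = 0.5418; thus R = |r|² = 0.2935, T = 0.7065.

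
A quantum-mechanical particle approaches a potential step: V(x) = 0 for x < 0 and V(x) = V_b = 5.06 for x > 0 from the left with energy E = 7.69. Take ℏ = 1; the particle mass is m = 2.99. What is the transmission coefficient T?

On each side the TISE gives plane waves with k = √(2m(E − V))/ℏ: k₁ = √(2·2.99·7.69) = 6.781, k₂ = √(2·2.99·2.63) = 3.966.
Matching ψ and ψ′ at x = 0 gives r = (k₁ − k₂)/(k₁ + k₂), so R = r² = 0.06863 and T = 1 − R = 0.9314.

T = 0.931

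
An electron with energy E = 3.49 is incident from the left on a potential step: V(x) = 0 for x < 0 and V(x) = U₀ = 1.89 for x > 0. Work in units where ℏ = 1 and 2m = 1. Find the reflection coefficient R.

R = 0.0371

On each side the TISE gives plane waves with k = √(2m(E − V))/ℏ: k₁ = √(2·½·3.49) = 1.868, k₂ = √(2·½·1.6) = 1.265.
Matching ψ and ψ′ at x = 0 gives r = (k₁ − k₂)/(k₁ + k₂), so R = r² = 0.03707 and T = 1 − R = 0.9629.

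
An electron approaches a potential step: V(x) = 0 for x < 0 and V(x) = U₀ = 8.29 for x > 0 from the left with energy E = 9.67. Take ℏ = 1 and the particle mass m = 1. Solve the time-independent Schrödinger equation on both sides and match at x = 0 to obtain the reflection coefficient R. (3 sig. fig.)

R = 0.204

On each side the TISE gives plane waves with k = √(2m(E − V))/ℏ: k₁ = √(2·1·9.67) = 4.398, k₂ = √(2·1·1.38) = 1.661.
Continuity of ψ and ψ′ at the step yields the reflection amplitude r = (k₁ − k₂)/(k₁ + k₂) = 0.4516; thus R = |r|² = 0.2040, T = 0.7960.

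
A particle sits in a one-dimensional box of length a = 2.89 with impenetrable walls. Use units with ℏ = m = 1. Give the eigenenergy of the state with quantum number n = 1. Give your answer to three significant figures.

The infinite-well eigenfunctions ψ_n = √(2/a) sin(nπx/a) vanish at both walls, giving E_n = n²π²ℏ²/(2ma²).
E_1 = 1² × π² / (2 × 1 × 2.89²) = 0.5908.

E = 0.591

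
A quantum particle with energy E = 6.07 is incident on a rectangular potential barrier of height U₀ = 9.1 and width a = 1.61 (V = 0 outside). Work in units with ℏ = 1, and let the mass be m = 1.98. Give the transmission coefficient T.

T = 0.0000509

Since E < U₀ the interior solution is evanescent with decay constant κ = √(2m(U₀ − E))/ℏ = 3.464.
κa = 5.577, sinh(κa) = 132.1.
The exact tunnelling result is T⁻¹ = 1 + U₀² sinh²(κa) / [4E(U₀ − E)] = 19650, so T = 0.0000509.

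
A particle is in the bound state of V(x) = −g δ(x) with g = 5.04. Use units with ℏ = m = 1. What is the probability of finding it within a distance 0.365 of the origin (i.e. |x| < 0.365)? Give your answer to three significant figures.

The normalised bound state is ψ = √κ e^{−κ|x|} with κ = mg/ℏ² = 5.040.
P(|x| < d) = ∫_{−d}^{d} κ e^{−2κ|x|} dx = 1 − e^{−2κd} = 1 − e^{−3.679} = 0.9748.

P = 0.975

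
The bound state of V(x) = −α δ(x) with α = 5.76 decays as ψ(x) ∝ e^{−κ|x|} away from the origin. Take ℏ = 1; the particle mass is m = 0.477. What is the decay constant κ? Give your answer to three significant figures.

Integrating the TISE across x = 0 gives the cusp condition ψ'(0⁺) − ψ'(0⁻) = −(2mα/ℏ²)ψ(0).
With ψ ∝ e^{−κ|x|} this yields −2κ = −2mα/ℏ², so κ = mα/ℏ² = 2.748.

κ = 2.75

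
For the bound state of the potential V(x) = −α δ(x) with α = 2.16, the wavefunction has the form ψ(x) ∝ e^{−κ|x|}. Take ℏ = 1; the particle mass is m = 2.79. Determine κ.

κ = 6.03

Integrating the TISE across x = 0 gives the cusp condition ψ'(0⁺) − ψ'(0⁻) = −(2mα/ℏ²)ψ(0).
With ψ ∝ e^{−κ|x|} this yields −2κ = −2mα/ℏ², so κ = mα/ℏ² = 6.026.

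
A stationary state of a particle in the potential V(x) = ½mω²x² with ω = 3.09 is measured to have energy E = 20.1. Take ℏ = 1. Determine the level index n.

n = 6

E_n = ℏω(n + ½) ⇒ n = E/(ℏω) − ½ = 20.1/3.09 − 0.5 = 6.005 → n = 6.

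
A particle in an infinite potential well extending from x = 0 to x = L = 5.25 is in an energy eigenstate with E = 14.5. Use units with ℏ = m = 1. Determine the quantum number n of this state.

n = 9

For an infinite well E_n = n²π²ℏ²/(2mL²), so n = (L/πℏ)√(2mE).
n = (5.25/π) × √(2 × 1 × 14.5) = 8.999 → n = 9.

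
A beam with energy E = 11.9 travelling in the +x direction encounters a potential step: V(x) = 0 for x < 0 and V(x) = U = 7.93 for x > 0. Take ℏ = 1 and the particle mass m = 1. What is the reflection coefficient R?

The wavenumbers are k₁ = √(2mE)/ℏ = 4.879 on the left and k₂ = √(2m(E − U))/ℏ = 2.818 on the right.
Matching ψ and ψ′ at x = 0 gives r = (k₁ − k₂)/(k₁ + k₂), so R = r² = 0.07169 and T = 1 − R = 0.9283.

R = 0.0717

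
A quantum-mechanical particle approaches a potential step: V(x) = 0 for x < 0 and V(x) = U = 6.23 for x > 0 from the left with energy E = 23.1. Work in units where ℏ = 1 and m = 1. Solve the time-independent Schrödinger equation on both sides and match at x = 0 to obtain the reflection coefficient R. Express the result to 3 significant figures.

R = 0.00615

On each side the TISE gives plane waves with k = √(2m(E − V))/ℏ: k₁ = √(2·1·23.1) = 6.797, k₂ = √(2·1·16.87) = 5.809.
Matching ψ and ψ′ at x = 0 gives r = (k₁ − k₂)/(k₁ + k₂), so R = r² = 0.006149 and T = 1 − R = 0.9939.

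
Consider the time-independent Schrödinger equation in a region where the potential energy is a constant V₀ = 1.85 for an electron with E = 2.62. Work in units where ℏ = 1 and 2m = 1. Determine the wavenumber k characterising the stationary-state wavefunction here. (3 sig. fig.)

With E > V₀ the solution is oscillatory, ψ ∝ e^{±ikx} with k = √(2m(E − V₀))/ℏ.
k = √(2 × 0.5 × 0.77) = 0.8775.

k = 0.877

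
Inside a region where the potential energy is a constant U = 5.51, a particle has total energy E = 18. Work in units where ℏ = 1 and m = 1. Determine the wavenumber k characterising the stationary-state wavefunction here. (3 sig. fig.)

k = 5.00

With E > U the solution is oscillatory, ψ ∝ e^{±ikx} with k = √(2m(E − U))/ℏ.
k = √(2 × 1 × 12.49) = 4.998.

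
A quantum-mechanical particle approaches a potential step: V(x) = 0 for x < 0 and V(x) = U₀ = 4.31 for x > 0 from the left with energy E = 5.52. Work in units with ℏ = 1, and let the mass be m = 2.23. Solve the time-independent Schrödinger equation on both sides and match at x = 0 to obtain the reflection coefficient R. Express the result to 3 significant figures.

On each side the TISE gives plane waves with k = √(2m(E − V))/ℏ: k₁ = √(2·2.23·5.52) = 4.962, k₂ = √(2·2.23·1.21) = 2.323.
Continuity of ψ and ψ′ at the step yields the reflection amplitude r = (k₁ − k₂)/(k₁ + k₂) = 0.3622; thus R = |r|² = 0.1312, T = 0.8688.

R = 0.131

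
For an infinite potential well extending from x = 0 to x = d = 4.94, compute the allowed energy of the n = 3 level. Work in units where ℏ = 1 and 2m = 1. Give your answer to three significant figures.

The infinite-well eigenfunctions ψ_n = √(2/d) sin(nπx/d) vanish at both walls, giving E_n = n²π²ℏ²/(2md²).
E_3 = 3² × π² / (2 × 0.5 × 4.94²) = 3.640.

E = 3.64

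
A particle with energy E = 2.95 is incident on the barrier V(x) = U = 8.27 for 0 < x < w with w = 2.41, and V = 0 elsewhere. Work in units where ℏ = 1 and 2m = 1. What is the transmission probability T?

E < U: inside the barrier ψ ∝ e^{±κx} with κ = √(2m(U − E))/ℏ = 2.307.
κw = 5.559, sinh(κw) = 129.7.
The exact tunnelling result is T⁻¹ = 1 + U² sinh²(κw) / [4E(U − E)] = 18340, so T = 0.0000545.

T = 0.0000545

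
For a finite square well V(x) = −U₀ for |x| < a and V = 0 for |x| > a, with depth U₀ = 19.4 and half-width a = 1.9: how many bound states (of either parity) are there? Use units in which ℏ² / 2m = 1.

N = 6

The dimensionless depth is z₀ = a√(2mU₀)/ℏ = 1.9 × √(19.40) = 8.369.
The even/odd transcendental equations gain one root per π/2 in z₀, giving N = 1 + ⌊2z₀/π⌋ = 1 + ⌊5.328⌋ = 6.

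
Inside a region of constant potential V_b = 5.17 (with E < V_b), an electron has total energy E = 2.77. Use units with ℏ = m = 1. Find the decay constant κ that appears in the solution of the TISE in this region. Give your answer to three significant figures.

Since E < V_b the TISE in this region is ψ'' = κ²ψ with κ = √(2m(V_b − E))/ℏ.
κ = √(2 × 1 × 2.4) = 2.191.

κ = 2.19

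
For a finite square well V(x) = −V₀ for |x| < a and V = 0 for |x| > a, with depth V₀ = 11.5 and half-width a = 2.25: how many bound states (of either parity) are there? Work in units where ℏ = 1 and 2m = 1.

N = 5

The dimensionless depth is z₀ = a√(2mV₀)/ℏ = 2.25 × √(11.50) = 7.630.
A new bound state (alternating even/odd) appears each time z₀ passes a multiple of π/2, so N = ⌊2z₀/π⌋ + 1 = ⌊4.857⌋ + 1 = 5.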